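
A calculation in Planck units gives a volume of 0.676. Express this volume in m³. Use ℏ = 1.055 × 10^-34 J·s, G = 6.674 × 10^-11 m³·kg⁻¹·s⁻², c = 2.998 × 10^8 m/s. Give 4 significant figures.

One Planck volume: V_P = (ℏG/c³)^(3/2) = 4.224 × 10^-105 m³.
0.676 × 4.224 × 10^-105 m³ = 2.855 × 10^-105 m³

2.855 × 10^-105 m³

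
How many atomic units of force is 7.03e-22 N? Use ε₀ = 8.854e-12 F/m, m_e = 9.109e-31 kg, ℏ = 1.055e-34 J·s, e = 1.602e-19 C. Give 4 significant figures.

atomic unit of force: F_au = E_h/a₀ = m_e²e⁶/((4πε₀)³ℏ⁴) = 8.220e-8 N.
7.03e-22 / 8.220e-8 = 8.553e-15

8.553e-15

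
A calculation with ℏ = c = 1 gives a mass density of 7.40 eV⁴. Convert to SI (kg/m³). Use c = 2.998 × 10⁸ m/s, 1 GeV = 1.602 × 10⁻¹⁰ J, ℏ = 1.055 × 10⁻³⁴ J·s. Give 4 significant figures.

Mass density is [E]/(c²[L]³) = [E]⁴/(ℏ³c⁵).
1 GeV⁴ → 1/(ℏ³c⁵) × (1 GeV in J)⁴ = 2.316 × 10²⁰ kg/m³.
Convert the energy scale: 7.40 eV⁴ = 7.40 × 10⁻³⁶ GeV⁴.
Result: 7.40 × 10⁻³⁶ × 2.316 × 10²⁰ = 1.714 × 10⁻¹⁵ kg/m³.

1.714 × 10⁻¹⁵ kg/m³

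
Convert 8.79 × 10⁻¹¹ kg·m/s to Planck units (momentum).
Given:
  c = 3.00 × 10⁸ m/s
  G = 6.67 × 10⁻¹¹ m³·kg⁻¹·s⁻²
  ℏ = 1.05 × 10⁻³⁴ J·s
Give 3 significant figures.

1.35 × 10⁻¹¹

Planck momentum: p_P = √(ℏc³/G) = 6.52 kg·m/s.
8.79 × 10⁻¹¹ / 6.52 = 1.35 × 10⁻¹¹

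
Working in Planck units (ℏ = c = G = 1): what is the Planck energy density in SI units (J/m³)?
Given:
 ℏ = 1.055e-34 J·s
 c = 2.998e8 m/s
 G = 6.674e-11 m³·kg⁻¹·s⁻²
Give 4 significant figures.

Dimensional analysis gives u_P = c⁷/(ℏG²).
  = 2.177e59 / 4.699e-55
  = 4.632e113 J/m³

4.632e113 J/m³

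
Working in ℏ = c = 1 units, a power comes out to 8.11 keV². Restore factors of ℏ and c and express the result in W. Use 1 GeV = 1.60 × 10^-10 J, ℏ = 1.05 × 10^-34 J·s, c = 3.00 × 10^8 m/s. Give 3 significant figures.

1.98 × 10^3 W

Power is [E]/[T] = [E]²/ℏ.
1 GeV² → 1/ℏ × (1 GeV in J)² = 2.44 × 10^14 W.
Convert the energy scale: 8.11 keV² = 8.11 × 10^-12 GeV².
Result: 8.11 × 10^-12 × 2.44 × 10^14 = 1.98 × 10^3 W.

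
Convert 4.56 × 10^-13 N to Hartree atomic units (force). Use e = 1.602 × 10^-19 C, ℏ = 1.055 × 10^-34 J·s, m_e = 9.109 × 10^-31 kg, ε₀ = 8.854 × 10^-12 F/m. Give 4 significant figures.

atomic unit of force: F_au = E_h/a₀ = m_e²e⁶/((4πε₀)³ℏ⁴) = 8.220 × 10^-8 N.
4.56 × 10^-13 / 8.220 × 10^-8 = 5.548 × 10^-6

5.548 × 10^-6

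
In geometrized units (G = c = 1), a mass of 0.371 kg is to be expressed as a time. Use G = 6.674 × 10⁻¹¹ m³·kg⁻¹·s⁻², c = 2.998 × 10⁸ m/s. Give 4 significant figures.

Mass → time via G/c³.
0.371 kg × (G/c³) = 9.189 × 10⁻³⁷ s

9.189 × 10⁻³⁷ s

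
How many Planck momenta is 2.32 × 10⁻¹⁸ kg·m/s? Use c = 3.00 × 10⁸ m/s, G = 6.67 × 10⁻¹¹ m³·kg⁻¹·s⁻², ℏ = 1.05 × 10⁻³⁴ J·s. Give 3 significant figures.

3.56 × 10⁻¹⁹

Planck momentum: p_P = √(ℏc³/G) = 6.52 kg·m/s.
2.32 × 10⁻¹⁸ / 6.52 = 3.56 × 10⁻¹⁹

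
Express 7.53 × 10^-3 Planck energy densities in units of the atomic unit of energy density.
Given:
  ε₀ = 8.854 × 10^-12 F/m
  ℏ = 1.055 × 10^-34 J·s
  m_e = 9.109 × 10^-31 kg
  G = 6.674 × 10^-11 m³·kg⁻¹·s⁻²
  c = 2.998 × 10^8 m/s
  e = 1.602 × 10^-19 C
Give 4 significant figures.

1.191 × 10^98

Planck energy density: u_P = c⁷/(ℏG²) = 4.632 × 10^113 J/m³
atomic unit of energy density: u_au = E_h/a₀³ = m_e⁴e¹⁰/((4πε₀)⁵ℏ⁸) = 2.929 × 10^13 J/m³
7.53 × 10^-3 × 4.632 × 10^113 / 2.929 × 10^13 = 1.191 × 10^98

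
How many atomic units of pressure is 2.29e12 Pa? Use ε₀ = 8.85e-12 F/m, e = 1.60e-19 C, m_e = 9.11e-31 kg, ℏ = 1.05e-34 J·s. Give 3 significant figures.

0.0760

atomic unit of pressure: P_au = E_h/a₀³ = m_e⁴e¹⁰/((4πε₀)⁵ℏ⁸) = 3.01e13 Pa.
2.29e12 / 3.01e13 = 0.0760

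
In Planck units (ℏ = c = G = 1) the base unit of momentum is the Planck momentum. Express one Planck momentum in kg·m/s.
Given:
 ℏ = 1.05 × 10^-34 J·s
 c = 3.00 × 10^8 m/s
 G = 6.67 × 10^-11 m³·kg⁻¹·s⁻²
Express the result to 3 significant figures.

p_P = √(ℏc³/G)
  = √(42.5)
  = 6.52 kg·m/s

6.52 kg·m/s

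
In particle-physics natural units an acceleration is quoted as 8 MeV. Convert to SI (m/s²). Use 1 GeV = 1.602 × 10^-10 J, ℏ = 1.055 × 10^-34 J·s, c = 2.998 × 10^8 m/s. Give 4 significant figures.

Acceleration is [L]/[T]² = c·[E]/ℏ.
1 GeV → c/ℏ × (1 GeV in J) = 4.552 × 10^32 m/s².
Convert the energy scale: 8 MeV = 8.00 × 10^-3 GeV.
Result: 8.00 × 10^-3 × 4.552 × 10^32 = 3.642 × 10^30 m/s².

3.642 × 10^30 m/s²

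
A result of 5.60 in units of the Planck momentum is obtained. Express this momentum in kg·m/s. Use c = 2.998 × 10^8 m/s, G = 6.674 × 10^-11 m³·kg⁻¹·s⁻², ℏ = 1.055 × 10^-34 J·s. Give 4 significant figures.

One Planck momentum: p_P = √(ℏc³/G) = 6.527 kg·m/s.
5.60 × 6.527 kg·m/s = 36.55 kg·m/s

36.55 kg·m/s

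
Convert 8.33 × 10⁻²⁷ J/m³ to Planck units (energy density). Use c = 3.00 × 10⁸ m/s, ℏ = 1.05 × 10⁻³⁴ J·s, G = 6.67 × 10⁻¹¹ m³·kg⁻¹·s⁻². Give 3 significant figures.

1.78 × 10⁻¹⁴⁰

Planck energy density: u_P = c⁷/(ℏG²) = 4.68 × 10¹¹³ J/m³.
8.33 × 10⁻²⁷ / 4.68 × 10¹¹³ = 1.78 × 10⁻¹⁴⁰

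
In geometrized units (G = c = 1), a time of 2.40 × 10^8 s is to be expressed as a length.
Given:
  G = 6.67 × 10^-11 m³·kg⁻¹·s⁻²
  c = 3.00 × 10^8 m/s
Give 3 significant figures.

7.20 × 10^16 m

Time → length via c.
2.40 × 10^8 s × (c) = 7.20 × 10^16 m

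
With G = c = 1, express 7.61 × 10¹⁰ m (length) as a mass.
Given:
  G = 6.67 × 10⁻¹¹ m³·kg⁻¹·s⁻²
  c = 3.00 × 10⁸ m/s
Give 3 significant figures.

1.03 × 10³⁸ kg

Length → mass via c²/G.
7.61 × 10¹⁰ m × (c²/G) = 1.03 × 10³⁸ kg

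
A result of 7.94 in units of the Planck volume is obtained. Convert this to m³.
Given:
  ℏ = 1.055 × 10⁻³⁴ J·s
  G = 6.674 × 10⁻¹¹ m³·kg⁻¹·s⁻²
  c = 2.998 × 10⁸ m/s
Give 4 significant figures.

3.354 × 10⁻¹⁰⁴ m³

One Planck volume: V_P = (ℏG/c³)^(3/2) = 4.224 × 10⁻¹⁰⁵ m³.
7.94 × 4.224 × 10⁻¹⁰⁵ m³ = 3.354 × 10⁻¹⁰⁴ m³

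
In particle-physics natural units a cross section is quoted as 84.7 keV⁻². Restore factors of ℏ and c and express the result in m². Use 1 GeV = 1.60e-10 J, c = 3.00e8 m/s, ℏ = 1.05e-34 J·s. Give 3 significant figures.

Area is [L]² = [E]⁻²·(ℏc)²; restore (ℏc)².
1 GeV⁻² → (ℏc)² × (1 GeV in J)⁻² = 3.88e-32 m².
Convert the energy scale: 84.7 keV⁻² = 8.47e13 GeV⁻².
Result: 8.47e13 × 3.88e-32 = 3.28e-18 m².

3.28e-18 m²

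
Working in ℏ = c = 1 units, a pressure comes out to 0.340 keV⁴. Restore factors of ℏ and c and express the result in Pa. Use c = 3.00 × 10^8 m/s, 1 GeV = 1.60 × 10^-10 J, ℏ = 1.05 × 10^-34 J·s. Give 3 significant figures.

7.13 × 10^12 Pa

Pressure is [E]/[L]³ = [E]⁴/(ℏc)³.
1 GeV⁴ → 1/(ℏc)³ × (1 GeV in J)⁴ = 2.10 × 10^37 Pa.
Convert the energy scale: 0.340 keV⁴ = 3.40 × 10^-25 GeV⁴.
Result: 3.40 × 10^-25 × 2.10 × 10^37 = 7.13 × 10^12 Pa.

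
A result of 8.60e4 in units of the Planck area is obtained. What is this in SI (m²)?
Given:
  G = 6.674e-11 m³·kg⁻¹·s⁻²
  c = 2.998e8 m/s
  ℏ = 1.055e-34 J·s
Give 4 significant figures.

One Planck area: A_P = ℏG/c³ = 2.613e-70 m².
8.60e4 × 2.613e-70 m² = 2.247e-65 m²

2.247e-65 m²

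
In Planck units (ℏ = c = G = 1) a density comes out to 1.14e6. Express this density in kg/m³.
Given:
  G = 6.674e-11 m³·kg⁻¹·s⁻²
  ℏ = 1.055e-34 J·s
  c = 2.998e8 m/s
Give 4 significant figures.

5.875e102 kg/m³

One Planck density: ρ_P = c⁵/(ℏG²) = 5.154e96 kg/m³.
1.14e6 × 5.154e96 kg/m³ = 5.875e102 kg/m³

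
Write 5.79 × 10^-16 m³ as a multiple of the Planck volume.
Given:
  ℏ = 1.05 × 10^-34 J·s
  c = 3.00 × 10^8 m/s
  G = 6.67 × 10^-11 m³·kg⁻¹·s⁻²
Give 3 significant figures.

Planck volume: V_P = (ℏG/c³)^(3/2) = 4.18 × 10^-105 m³.
5.79 × 10^-16 / 4.18 × 10^-105 = 1.39 × 10^89

1.39 × 10^89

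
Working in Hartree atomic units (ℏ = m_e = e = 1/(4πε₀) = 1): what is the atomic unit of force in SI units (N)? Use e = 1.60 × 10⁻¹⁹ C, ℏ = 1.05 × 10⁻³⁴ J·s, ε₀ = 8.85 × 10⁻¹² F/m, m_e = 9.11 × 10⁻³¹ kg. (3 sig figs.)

8.33 × 10⁻⁸ N

The unique combination of the constants set to 1 with dimensions of force is F_au = E_h/a₀ = m_e²e⁶/((4πε₀)³ℏ⁴).
E_h = 4.38 × 10⁻¹⁸ J
a₀ = 5.26 × 10⁻¹¹ m
E_h/a₀ = 8.33 × 10⁻⁸ N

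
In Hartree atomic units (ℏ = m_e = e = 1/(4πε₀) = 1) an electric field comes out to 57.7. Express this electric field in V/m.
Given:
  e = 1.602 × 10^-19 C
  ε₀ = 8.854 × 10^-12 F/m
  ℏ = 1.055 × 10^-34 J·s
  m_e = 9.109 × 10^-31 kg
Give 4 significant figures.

One atomic unit of electric field: E_au = E_h/(e a₀) = m_e²e⁵/((4πε₀)³ℏ⁴) = 5.131 × 10^11 V/m.
57.7 × 5.131 × 10^11 V/m = 2.961 × 10^13 V/m

2.961 × 10^13 V/m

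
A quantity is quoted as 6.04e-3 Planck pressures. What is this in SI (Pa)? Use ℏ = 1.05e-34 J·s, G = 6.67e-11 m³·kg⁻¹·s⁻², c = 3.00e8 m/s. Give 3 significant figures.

One Planck pressure: p_P = c⁷/(ℏG²) = 4.68e113 Pa.
6.04e-3 × 4.68e113 Pa = 2.83e111 Pa

2.83e111 Pa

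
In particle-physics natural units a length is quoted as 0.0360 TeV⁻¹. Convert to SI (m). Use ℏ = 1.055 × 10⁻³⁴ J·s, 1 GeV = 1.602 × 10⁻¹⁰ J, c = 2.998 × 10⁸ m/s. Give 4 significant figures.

7.108 × 10⁻²¹ m

A length is [E]⁻¹ in ℏ=c=1; restore one factor of ℏc.
1 GeV⁻¹ → ℏc × (1 GeV in J)⁻¹ = 1.974 × 10⁻¹⁶ m.
Convert the energy scale: 0.0360 TeV⁻¹ = 3.60 × 10⁻⁵ GeV⁻¹.
Result: 3.60 × 10⁻⁵ × 1.974 × 10⁻¹⁶ = 7.108 × 10⁻²¹ m.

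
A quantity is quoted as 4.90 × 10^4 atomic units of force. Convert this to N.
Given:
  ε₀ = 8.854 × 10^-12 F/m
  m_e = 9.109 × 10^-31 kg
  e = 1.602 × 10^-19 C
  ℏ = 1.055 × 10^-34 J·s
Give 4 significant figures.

One atomic unit of force: F_au = E_h/a₀ = m_e²e⁶/((4πε₀)³ℏ⁴) = 8.220 × 10^-8 N.
4.90 × 10^4 × 8.220 × 10^-8 N = 4.028 × 10^-3 N

4.028 × 10^-3 N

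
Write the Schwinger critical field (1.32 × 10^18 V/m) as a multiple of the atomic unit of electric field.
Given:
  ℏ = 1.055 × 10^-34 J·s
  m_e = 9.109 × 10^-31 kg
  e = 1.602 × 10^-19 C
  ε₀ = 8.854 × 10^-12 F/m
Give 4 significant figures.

atomic unit of electric field: E_au = E_h/(e a₀) = m_e²e⁵/((4πε₀)³ℏ⁴) = 5.131 × 10^11 V/m.
1.32 × 10^18 / 5.131 × 10^11 = 2.573 × 10^6

2.573 × 10^6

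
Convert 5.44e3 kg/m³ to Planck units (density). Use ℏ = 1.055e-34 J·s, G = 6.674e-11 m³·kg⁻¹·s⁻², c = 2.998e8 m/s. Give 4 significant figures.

Planck density: ρ_P = c⁵/(ℏG²) = 5.154e96 kg/m³.
5.44e3 / 5.154e96 = 1.056e-93

1.056e-93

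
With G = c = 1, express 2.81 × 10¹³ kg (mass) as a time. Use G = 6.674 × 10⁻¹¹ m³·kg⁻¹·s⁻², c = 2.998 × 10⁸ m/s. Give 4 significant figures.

6.960 × 10⁻²³ s

Mass → time via G/c³.
2.81 × 10¹³ kg × (G/c³) = 6.960 × 10⁻²³ s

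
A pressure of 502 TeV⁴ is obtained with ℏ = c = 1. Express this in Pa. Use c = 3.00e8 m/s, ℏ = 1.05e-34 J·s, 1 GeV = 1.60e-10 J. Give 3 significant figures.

1.05e52 Pa

Pressure is [E]/[L]³ = [E]⁴/(ℏc)³.
1 GeV⁴ → 1/(ℏc)³ × (1 GeV in J)⁴ = 2.10e37 Pa.
Convert the energy scale: 502 TeV⁴ = 5.02e14 GeV⁴.
Result: 5.02e14 × 2.10e37 = 1.05e52 Pa.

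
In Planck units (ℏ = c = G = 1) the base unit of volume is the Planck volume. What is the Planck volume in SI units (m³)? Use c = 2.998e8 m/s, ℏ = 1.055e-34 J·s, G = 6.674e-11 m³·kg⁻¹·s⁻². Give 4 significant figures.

4.224e-105 m³

V_P = (ℏG/c³)^(3/2)
  = √(1.784e-209)
  = 4.224e-105 m³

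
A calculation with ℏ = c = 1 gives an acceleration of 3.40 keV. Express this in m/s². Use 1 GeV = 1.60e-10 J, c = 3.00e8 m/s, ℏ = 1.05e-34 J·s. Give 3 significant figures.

1.55e27 m/s²

Acceleration is [L]/[T]² = c·[E]/ℏ.
1 GeV → c/ℏ × (1 GeV in J) = 4.57e32 m/s².
Convert the energy scale: 3.40 keV = 3.40e-6 GeV.
Result: 3.40e-6 × 4.57e32 = 1.55e27 m/s².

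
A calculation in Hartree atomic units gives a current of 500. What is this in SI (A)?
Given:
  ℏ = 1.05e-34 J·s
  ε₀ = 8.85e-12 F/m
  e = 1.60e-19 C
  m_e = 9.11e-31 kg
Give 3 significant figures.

3.34 A

One atomic unit of electric current: I_au = e E_h/ℏ = m_e e⁵/((4πε₀)²ℏ³) = 6.67e-3 A.
500 × 6.67e-3 A = 3.34 A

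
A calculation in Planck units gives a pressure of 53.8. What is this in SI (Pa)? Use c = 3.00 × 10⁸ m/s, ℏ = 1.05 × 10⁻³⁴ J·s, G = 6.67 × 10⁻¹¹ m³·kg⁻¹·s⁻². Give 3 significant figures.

One Planck pressure: p_P = c⁷/(ℏG²) = 4.68 × 10¹¹³ Pa.
53.8 × 4.68 × 10¹¹³ Pa = 2.52 × 10¹¹⁵ Pa

2.52 × 10¹¹⁵ Pa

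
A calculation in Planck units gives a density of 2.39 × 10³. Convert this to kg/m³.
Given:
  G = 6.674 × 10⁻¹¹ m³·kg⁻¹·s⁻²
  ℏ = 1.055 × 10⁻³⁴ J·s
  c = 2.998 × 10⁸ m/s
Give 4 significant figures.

1.232 × 10¹⁰⁰ kg/m³

One Planck density: ρ_P = c⁵/(ℏG²) = 5.154 × 10⁹⁶ kg/m³.
2.39 × 10³ × 5.154 × 10⁹⁶ kg/m³ = 1.232 × 10¹⁰⁰ kg/m³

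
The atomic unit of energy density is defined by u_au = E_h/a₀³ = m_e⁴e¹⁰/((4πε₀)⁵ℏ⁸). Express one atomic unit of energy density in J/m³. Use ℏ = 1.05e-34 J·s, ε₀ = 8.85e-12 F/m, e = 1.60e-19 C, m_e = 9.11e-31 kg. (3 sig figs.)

3.01e13 J/m³

u_au = E_h/a₀³ = m_e⁴e¹⁰/((4πε₀)⁵ℏ⁸)
E_h = 4.38e-18 J
a₀ = 5.26e-11 m
E_h/a₀³ = 3.01e13 J/m³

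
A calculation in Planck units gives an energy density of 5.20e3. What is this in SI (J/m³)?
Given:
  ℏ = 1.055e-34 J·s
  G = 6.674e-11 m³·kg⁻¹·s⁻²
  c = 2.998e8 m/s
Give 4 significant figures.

One Planck energy density: u_P = c⁷/(ℏG²) = 4.632e113 J/m³.
5.20e3 × 4.632e113 J/m³ = 2.409e117 J/m³

2.409e117 J/m³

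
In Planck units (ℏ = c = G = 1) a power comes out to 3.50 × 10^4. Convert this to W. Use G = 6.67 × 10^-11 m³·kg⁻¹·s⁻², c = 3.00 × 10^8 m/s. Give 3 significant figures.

One Planck power: P_P = c⁵/G = 3.64 × 10^52 W.
3.50 × 10^4 × 3.64 × 10^52 W = 1.28 × 10^57 W

1.28 × 10^57 W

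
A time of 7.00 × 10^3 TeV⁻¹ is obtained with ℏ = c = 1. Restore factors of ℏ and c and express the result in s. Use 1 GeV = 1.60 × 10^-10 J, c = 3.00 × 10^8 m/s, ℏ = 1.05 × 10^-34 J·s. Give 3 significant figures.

A time is [E]⁻¹ in ℏ=c=1; restore one factor of ℏ.
1 GeV⁻¹ → ℏ × (1 GeV in J)⁻¹ = 6.56 × 10^-25 s.
Convert the energy scale: 7.00 × 10^3 TeV⁻¹ = 7 GeV⁻¹.
Result: 7 × 6.56 × 10^-25 = 4.59 × 10^-24 s.

4.59 × 10^-24 s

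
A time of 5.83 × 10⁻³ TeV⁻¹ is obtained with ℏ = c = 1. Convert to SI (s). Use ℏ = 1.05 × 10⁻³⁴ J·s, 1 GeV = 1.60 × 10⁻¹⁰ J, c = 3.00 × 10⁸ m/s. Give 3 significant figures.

3.83 × 10⁻³⁰ s

A time is [E]⁻¹ in ℏ=c=1; restore one factor of ℏ.
1 GeV⁻¹ → ℏ × (1 GeV in J)⁻¹ = 6.56 × 10⁻²⁵ s.
Convert the energy scale: 5.83 × 10⁻³ TeV⁻¹ = 5.83 × 10⁻⁶ GeV⁻¹.
Result: 5.83 × 10⁻⁶ × 6.56 × 10⁻²⁵ = 3.83 × 10⁻³⁰ s.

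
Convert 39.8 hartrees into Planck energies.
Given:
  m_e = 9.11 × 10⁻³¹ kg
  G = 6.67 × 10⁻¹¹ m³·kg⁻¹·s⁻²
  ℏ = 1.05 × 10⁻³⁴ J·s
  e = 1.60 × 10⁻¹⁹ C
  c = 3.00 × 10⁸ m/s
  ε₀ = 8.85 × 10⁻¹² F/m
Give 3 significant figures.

8.91 × 10⁻²⁶

hartree: E_h = m_e e⁴/(4πε₀ℏ)² = 4.38 × 10⁻¹⁸ J
Planck energy: E_P = √(ℏc⁵/G) = 1.96 × 10⁹ J
39.8 × 4.38 × 10⁻¹⁸ / 1.96 × 10⁹ = 8.91 × 10⁻²⁶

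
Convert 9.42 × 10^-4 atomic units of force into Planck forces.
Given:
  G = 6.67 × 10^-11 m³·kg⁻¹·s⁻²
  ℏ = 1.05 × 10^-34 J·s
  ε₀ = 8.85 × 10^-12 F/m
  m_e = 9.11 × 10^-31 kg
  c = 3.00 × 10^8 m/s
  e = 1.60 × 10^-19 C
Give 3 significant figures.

atomic unit of force: F_au = E_h/a₀ = m_e²e⁶/((4πε₀)³ℏ⁴) = 8.33 × 10^-8 N
Planck force: F_P = c⁴/G = 1.21 × 10^44 N
9.42 × 10^-4 × 8.33 × 10^-8 / 1.21 × 10^44 = 6.46 × 10^-55

6.46 × 10^-55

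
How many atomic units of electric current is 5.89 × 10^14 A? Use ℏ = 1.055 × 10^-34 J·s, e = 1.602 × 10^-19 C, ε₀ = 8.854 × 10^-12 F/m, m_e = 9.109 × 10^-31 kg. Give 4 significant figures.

8.908 × 10^16

atomic unit of electric current: I_au = e E_h/ℏ = m_e e⁵/((4πε₀)²ℏ³) = 6.612 × 10^-3 A.
5.89 × 10^14 / 6.612 × 10^-3 = 8.908 × 10^16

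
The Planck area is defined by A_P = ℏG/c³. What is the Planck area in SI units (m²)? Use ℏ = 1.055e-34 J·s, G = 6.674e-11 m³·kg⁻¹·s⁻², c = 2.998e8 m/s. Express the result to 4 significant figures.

A_P = ℏG/c³
  = 7.041e-45 / 2.695e25
  = 2.613e-70 m²

2.613e-70 m²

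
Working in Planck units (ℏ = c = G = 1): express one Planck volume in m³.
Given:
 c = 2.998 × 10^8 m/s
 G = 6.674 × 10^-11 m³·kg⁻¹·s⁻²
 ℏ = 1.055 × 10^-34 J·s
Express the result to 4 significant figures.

The unique combination of the constants set to 1 with dimensions of volume is V_P = (ℏG/c³)^(3/2).
  = √(1.784 × 10^-209)
  = 4.224 × 10^-105 m³

4.224 × 10^-105 m³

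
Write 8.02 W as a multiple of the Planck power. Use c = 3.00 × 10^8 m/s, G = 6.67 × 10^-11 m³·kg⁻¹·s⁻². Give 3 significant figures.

Planck power: P_P = c⁵/G = 3.64 × 10^52 W.
8.02 / 3.64 × 10^52 = 2.20 × 10^-52

2.20 × 10^-52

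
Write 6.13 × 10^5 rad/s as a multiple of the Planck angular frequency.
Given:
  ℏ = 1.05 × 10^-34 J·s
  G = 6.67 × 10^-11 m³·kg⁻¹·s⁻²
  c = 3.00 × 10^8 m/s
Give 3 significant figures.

3.29 × 10^-38

Planck angular frequency: ω_P = √(c⁵/(ℏG)) = 1.86 × 10^43 rad/s.
6.13 × 10^5 / 1.86 × 10^43 = 3.29 × 10^-38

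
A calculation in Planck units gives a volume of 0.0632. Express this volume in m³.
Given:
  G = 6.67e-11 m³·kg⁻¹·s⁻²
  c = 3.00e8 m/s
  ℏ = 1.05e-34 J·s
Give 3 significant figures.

One Planck volume: V_P = (ℏG/c³)^(3/2) = 4.18e-105 m³.
0.0632 × 4.18e-105 m³ = 2.64e-106 m³

2.64e-106 m³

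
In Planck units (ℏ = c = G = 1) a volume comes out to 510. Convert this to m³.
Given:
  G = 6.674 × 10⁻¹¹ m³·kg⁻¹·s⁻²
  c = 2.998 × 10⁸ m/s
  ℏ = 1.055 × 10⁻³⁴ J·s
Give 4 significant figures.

One Planck volume: V_P = (ℏG/c³)^(3/2) = 4.224 × 10⁻¹⁰⁵ m³.
510 × 4.224 × 10⁻¹⁰⁵ m³ = 2.154 × 10⁻¹⁰² m³

2.154 × 10⁻¹⁰² m³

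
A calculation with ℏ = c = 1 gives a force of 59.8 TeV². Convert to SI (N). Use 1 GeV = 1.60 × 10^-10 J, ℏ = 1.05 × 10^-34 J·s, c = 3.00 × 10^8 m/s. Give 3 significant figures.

Force is [E]/[L] = [E]²/(ℏc); restore (ℏc)⁻¹.
1 GeV² → 1/(ℏc) × (1 GeV in J)² = 8.13 × 10^5 N.
Convert the energy scale: 59.8 TeV² = 5.98 × 10^7 GeV².
Result: 5.98 × 10^7 × 8.13 × 10^5 = 4.86 × 10^13 N.

4.86 × 10^13 N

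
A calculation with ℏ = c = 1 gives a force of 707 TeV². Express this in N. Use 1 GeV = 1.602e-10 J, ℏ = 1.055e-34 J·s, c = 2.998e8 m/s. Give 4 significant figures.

5.737e14 N

Force is [E]/[L] = [E]²/(ℏc); restore (ℏc)⁻¹.
1 GeV² → 1/(ℏc) × (1 GeV in J)² = 8.114e5 N.
Convert the energy scale: 707 TeV² = 7.07e8 GeV².
Result: 7.07e8 × 8.114e5 = 5.737e14 N.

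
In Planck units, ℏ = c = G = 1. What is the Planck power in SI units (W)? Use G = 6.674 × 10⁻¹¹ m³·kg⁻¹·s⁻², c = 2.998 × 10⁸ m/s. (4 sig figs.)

From ℏ = c = G = 1 the power scale is P_P = c⁵/G.
  = 2.422 × 10⁴² / 6.674 × 10⁻¹¹
  = 3.629 × 10⁵² W

3.629 × 10⁵² W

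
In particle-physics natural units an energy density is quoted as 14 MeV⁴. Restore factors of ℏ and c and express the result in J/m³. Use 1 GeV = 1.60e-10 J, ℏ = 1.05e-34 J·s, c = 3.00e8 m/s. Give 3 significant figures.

[E]/[L]³ = [E]⁴/(ℏc)³; restore (ℏc)⁻³.
1 GeV⁴ → 1/(ℏc)³ × (1 GeV in J)⁴ = 2.10e37 J/m³.
Convert the energy scale: 14 MeV⁴ = 1.40e-11 GeV⁴.
Result: 1.40e-11 × 2.10e37 = 2.94e26 J/m³.

2.94e26 J/m³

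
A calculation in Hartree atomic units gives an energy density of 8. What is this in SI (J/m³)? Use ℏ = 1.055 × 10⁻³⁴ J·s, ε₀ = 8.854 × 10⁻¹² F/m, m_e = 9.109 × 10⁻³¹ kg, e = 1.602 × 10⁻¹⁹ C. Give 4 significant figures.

One atomic unit of energy density: u_au = E_h/a₀³ = m_e⁴e¹⁰/((4πε₀)⁵ℏ⁸) = 2.929 × 10¹³ J/m³.
8 × 2.929 × 10¹³ J/m³ = 2.343 × 10¹⁴ J/m³

2.343 × 10¹⁴ J/m³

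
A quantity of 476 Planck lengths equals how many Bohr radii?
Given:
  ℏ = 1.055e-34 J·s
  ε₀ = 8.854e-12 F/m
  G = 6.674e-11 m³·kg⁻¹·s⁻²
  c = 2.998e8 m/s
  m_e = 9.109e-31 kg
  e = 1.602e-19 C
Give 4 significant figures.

Planck length: ℓ_P = √(ℏG/c³) = 1.616e-35 m
Bohr radius: a₀ = 4πε₀ℏ²/(m_e e²) = 5.297e-11 m
476 × 1.616e-35 / 5.297e-11 = 1.453e-22

1.453e-22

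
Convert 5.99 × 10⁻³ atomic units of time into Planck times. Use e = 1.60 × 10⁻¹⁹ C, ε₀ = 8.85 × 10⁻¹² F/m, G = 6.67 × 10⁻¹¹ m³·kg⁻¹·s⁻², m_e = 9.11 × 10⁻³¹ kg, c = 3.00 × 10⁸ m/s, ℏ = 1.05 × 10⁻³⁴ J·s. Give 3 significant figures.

2.68 × 10²⁴

atomic unit of time: τ_au = (4πε₀)²ℏ³/(m_e e⁴) = 2.40 × 10⁻¹⁷ s
Planck time: t_P = √(ℏG/c⁵) = 5.37 × 10⁻⁴⁴ s
5.99 × 10⁻³ × 2.40 × 10⁻¹⁷ / 5.37 × 10⁻⁴⁴ = 2.68 × 10²⁴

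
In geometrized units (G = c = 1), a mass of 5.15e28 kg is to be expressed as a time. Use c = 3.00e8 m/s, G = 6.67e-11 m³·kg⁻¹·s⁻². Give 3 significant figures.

1.27e-7 s

Mass → time via G/c³.
5.15e28 kg × (G/c³) = 1.27e-7 s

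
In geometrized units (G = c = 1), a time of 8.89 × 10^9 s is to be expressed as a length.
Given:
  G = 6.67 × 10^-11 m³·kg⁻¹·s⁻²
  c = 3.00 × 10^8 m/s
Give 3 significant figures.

Time → length via c.
8.89 × 10^9 s × (c) = 2.67 × 10^18 m

2.67 × 10^18 m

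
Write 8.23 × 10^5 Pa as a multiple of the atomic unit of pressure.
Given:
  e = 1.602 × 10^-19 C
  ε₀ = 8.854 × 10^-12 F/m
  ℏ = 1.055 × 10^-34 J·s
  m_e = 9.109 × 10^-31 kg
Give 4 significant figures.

atomic unit of pressure: P_au = E_h/a₀³ = m_e⁴e¹⁰/((4πε₀)⁵ℏ⁸) = 2.929 × 10^13 Pa.
8.23 × 10^5 / 2.929 × 10^13 = 2.810 × 10^-8

2.810 × 10^-8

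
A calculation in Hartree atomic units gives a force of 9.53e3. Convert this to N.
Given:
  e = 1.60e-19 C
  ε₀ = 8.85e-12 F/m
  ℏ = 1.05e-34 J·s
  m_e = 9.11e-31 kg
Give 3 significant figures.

7.94e-4 N

One atomic unit of force: F_au = E_h/a₀ = m_e²e⁶/((4πε₀)³ℏ⁴) = 8.33e-8 N.
9.53e3 × 8.33e-8 N = 7.94e-4 N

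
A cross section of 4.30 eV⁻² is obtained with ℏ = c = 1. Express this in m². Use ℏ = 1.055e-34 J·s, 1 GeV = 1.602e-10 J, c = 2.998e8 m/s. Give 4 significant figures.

1.676e-13 m²

Area is [L]² = [E]⁻²·(ℏc)²; restore (ℏc)².
1 GeV⁻² → (ℏc)² × (1 GeV in J)⁻² = 3.898e-32 m².
Convert the energy scale: 4.30 eV⁻² = 4.30e18 GeV⁻².
Result: 4.30e18 × 3.898e-32 = 1.676e-13 m².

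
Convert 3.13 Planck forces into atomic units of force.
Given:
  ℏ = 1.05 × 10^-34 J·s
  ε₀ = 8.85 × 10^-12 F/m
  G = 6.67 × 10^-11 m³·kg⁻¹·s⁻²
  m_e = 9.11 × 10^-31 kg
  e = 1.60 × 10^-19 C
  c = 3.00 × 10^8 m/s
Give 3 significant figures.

Planck force: F_P = c⁴/G = 1.21 × 10^44 N
atomic unit of force: F_au = E_h/a₀ = m_e²e⁶/((4πε₀)³ℏ⁴) = 8.33 × 10^-8 N
3.13 × 1.21 × 10^44 / 8.33 × 10^-8 = 4.56 × 10^51

4.56 × 10^51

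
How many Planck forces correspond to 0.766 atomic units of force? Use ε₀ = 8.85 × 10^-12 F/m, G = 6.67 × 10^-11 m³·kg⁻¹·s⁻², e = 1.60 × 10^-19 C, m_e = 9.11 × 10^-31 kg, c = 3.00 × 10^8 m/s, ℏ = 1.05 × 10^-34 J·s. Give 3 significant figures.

atomic unit of force: F_au = E_h/a₀ = m_e²e⁶/((4πε₀)³ℏ⁴) = 8.33 × 10^-8 N
Planck force: F_P = c⁴/G = 1.21 × 10^44 N
0.766 × 8.33 × 10^-8 / 1.21 × 10^44 = 5.25 × 10^-52

5.25 × 10^-52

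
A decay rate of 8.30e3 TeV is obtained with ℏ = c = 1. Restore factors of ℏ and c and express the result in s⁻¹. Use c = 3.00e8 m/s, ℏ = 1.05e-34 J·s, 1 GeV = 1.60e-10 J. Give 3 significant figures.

A rate is [E]/ℏ; divide by ℏ.
1 GeV → 1/ℏ × (1 GeV in J) = 1.52e24 s⁻¹.
Convert the energy scale: 8.30e3 TeV = 8.30e6 GeV.
Result: 8.30e6 × 1.52e24 = 1.26e31 s⁻¹.

1.26e31 s⁻¹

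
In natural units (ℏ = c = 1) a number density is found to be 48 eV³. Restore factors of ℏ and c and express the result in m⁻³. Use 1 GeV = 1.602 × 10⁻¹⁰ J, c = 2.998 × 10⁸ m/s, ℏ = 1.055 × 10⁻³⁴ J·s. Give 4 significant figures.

6.237 × 10²¹ m⁻³

Number density is [L]⁻³ = [E]³/(ℏc)³.
1 GeV³ → 1/(ℏc)³ × (1 GeV in J)³ = 1.299 × 10⁴⁷ m⁻³.
Convert the energy scale: 48 eV³ = 4.80 × 10⁻²⁶ GeV³.
Result: 4.80 × 10⁻²⁶ × 1.299 × 10⁴⁷ = 6.237 × 10²¹ m⁻³.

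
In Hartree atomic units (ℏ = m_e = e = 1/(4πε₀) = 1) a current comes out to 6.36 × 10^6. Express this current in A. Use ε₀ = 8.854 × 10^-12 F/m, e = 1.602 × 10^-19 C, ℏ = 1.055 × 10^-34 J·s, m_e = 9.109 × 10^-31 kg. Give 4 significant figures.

One atomic unit of electric current: I_au = e E_h/ℏ = m_e e⁵/((4πε₀)²ℏ³) = 6.612 × 10^-3 A.
6.36 × 10^6 × 6.612 × 10^-3 A = 4.205 × 10^4 A

4.205 × 10^4 A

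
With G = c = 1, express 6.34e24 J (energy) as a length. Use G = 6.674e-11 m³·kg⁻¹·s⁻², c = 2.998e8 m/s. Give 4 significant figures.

Energy → length via G/c⁴.
6.34e24 J × (G/c⁴) = 5.238e-20 m

5.238e-20 m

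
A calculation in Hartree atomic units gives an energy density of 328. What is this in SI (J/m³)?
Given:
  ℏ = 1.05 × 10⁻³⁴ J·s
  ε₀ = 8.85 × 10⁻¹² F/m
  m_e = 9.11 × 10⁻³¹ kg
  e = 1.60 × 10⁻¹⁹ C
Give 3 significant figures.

9.88 × 10¹⁵ J/m³

One atomic unit of energy density: u_au = E_h/a₀³ = m_e⁴e¹⁰/((4πε₀)⁵ℏ⁸) = 3.01 × 10¹³ J/m³.
328 × 3.01 × 10¹³ J/m³ = 9.88 × 10¹⁵ J/m³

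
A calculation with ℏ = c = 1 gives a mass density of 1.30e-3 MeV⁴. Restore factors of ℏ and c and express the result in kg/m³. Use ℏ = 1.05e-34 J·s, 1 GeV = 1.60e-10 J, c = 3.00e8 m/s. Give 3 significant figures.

3.03e5 kg/m³

Mass density is [E]/(c²[L]³) = [E]⁴/(ℏ³c⁵).
1 GeV⁴ → 1/(ℏ³c⁵) × (1 GeV in J)⁴ = 2.33e20 kg/m³.
Convert the energy scale: 1.30e-3 MeV⁴ = 1.30e-15 GeV⁴.
Result: 1.30e-15 × 2.33e20 = 3.03e5 kg/m³.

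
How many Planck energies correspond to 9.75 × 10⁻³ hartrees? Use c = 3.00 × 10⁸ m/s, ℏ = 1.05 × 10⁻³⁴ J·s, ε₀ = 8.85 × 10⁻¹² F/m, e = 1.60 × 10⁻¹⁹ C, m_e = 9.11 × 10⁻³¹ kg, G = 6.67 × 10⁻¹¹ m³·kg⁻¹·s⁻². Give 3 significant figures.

2.18 × 10⁻²⁹

hartree: E_h = m_e e⁴/(4πε₀ℏ)² = 4.38 × 10⁻¹⁸ J
Planck energy: E_P = √(ℏc⁵/G) = 1.96 × 10⁹ J
9.75 × 10⁻³ × 4.38 × 10⁻¹⁸ / 1.96 × 10⁹ = 2.18 × 10⁻²⁹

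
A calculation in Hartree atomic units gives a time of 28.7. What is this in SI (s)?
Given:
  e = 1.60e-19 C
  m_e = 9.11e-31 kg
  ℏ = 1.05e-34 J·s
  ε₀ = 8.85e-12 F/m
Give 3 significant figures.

6.88e-16 s

One atomic unit of time: τ_au = (4πε₀)²ℏ³/(m_e e⁴) = 2.40e-17 s.
28.7 × 2.40e-17 s = 6.88e-16 s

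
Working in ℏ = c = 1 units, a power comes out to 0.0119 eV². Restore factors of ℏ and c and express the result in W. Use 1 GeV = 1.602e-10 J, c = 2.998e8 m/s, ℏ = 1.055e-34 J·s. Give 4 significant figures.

2.895e-6 W

Power is [E]/[T] = [E]²/ℏ.
1 GeV² → 1/ℏ × (1 GeV in J)² = 2.433e14 W.
Convert the energy scale: 0.0119 eV² = 1.19e-20 GeV².
Result: 1.19e-20 × 2.433e14 = 2.895e-6 W.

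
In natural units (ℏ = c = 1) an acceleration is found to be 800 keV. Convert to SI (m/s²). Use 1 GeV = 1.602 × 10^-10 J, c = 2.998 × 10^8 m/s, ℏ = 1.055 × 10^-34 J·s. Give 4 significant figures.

3.642 × 10^29 m/s²

Acceleration is [L]/[T]² = c·[E]/ℏ.
1 GeV → c/ℏ × (1 GeV in J) = 4.552 × 10^32 m/s².
Convert the energy scale: 800 keV = 8.00 × 10^-4 GeV.
Result: 8.00 × 10^-4 × 4.552 × 10^32 = 3.642 × 10^29 m/s².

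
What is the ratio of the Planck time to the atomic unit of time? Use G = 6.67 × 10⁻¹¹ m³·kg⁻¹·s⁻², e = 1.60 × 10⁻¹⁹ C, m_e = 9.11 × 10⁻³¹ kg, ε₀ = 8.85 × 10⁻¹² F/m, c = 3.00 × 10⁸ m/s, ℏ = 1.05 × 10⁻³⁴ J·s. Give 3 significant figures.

2.24 × 10⁻²⁷

Planck time: t_P = √(ℏG/c⁵) = 5.37 × 10⁻⁴⁴ s
atomic unit of time: τ_au = (4πε₀)²ℏ³/(m_e e⁴) = 2.40 × 10⁻¹⁷ s
ratio = 5.37 × 10⁻⁴⁴ / 2.40 × 10⁻¹⁷ = 2.24 × 10⁻²⁷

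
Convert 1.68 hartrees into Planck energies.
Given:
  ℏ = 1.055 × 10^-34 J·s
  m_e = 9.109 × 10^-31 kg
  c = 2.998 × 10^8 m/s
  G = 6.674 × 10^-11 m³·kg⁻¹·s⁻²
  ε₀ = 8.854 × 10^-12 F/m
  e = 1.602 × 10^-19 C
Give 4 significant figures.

3.739 × 10^-27

hartree: E_h = m_e e⁴/(4πε₀ℏ)² = 4.354 × 10^-18 J
Planck energy: E_P = √(ℏc⁵/G) = 1.957 × 10^9 J
1.68 × 4.354 × 10^-18 / 1.957 × 10^9 = 3.739 × 10^-27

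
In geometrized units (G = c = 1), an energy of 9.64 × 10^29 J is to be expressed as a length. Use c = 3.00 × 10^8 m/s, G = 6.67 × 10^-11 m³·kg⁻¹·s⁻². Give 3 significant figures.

7.94 × 10^-15 m

Energy → length via G/c⁴.
9.64 × 10^29 J × (G/c⁴) = 7.94 × 10^-15 m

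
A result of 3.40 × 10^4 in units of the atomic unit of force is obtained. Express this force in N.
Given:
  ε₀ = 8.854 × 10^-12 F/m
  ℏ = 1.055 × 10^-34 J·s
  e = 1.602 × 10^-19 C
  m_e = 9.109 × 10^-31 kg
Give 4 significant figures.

One atomic unit of force: F_au = E_h/a₀ = m_e²e⁶/((4πε₀)³ℏ⁴) = 8.220 × 10^-8 N.
3.40 × 10^4 × 8.220 × 10^-8 N = 2.795 × 10^-3 N

2.795 × 10^-3 N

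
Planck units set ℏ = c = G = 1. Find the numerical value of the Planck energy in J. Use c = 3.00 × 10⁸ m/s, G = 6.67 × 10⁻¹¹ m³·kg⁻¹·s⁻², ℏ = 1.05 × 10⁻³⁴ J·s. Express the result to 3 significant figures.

Dimensional analysis gives E_P = √(ℏc⁵/G).
  = √(3.83 × 10¹⁸)
  = 1.96 × 10⁹ J

1.96 × 10⁹ J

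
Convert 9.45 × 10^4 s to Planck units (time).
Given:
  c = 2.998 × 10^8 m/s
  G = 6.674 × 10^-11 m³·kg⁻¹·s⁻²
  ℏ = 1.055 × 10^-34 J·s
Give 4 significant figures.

1.753 × 10^48

Planck time: t_P = √(ℏG/c⁵) = 5.392 × 10^-44 s.
9.45 × 10^4 / 5.392 × 10^-44 = 1.753 × 10^48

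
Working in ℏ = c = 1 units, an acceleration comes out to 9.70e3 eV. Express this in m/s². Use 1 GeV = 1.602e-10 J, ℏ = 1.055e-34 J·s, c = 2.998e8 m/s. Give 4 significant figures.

4.416e27 m/s²

Acceleration is [L]/[T]² = c·[E]/ℏ.
1 GeV → c/ℏ × (1 GeV in J) = 4.552e32 m/s².
Convert the energy scale: 9.70e3 eV = 9.70e-6 GeV.
Result: 9.70e-6 × 4.552e32 = 4.416e27 m/s².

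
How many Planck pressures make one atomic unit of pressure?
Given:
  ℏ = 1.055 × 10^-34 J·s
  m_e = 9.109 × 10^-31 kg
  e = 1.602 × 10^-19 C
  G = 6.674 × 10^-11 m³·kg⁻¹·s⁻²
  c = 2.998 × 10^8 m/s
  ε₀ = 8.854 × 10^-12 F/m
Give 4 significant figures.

atomic unit of pressure: P_au = E_h/a₀³ = m_e⁴e¹⁰/((4πε₀)⁵ℏ⁸) = 2.929 × 10^13 Pa
Planck pressure: p_P = c⁷/(ℏG²) = 4.632 × 10^113 Pa
ratio = 2.929 × 10^13 / 4.632 × 10^113 = 6.323 × 10^-101

6.323 × 10^-101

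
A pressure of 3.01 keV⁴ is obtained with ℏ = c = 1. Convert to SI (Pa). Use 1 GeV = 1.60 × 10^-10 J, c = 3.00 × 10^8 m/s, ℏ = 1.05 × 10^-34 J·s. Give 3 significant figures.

Pressure is [E]/[L]³ = [E]⁴/(ℏc)³.
1 GeV⁴ → 1/(ℏc)³ × (1 GeV in J)⁴ = 2.10 × 10^37 Pa.
Convert the energy scale: 3.01 keV⁴ = 3.01 × 10^-24 GeV⁴.
Result: 3.01 × 10^-24 × 2.10 × 10^37 = 6.31 × 10^13 Pa.

6.31 × 10^13 Pa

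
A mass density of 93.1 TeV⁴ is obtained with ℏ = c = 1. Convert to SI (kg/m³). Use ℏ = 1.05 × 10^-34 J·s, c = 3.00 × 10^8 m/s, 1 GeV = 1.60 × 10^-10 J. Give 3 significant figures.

2.17 × 10^34 kg/m³

Mass density is [E]/(c²[L]³) = [E]⁴/(ℏ³c⁵).
1 GeV⁴ → 1/(ℏ³c⁵) × (1 GeV in J)⁴ = 2.33 × 10^20 kg/m³.
Convert the energy scale: 93.1 TeV⁴ = 9.31 × 10^13 GeV⁴.
Result: 9.31 × 10^13 × 2.33 × 10^20 = 2.17 × 10^34 kg/m³.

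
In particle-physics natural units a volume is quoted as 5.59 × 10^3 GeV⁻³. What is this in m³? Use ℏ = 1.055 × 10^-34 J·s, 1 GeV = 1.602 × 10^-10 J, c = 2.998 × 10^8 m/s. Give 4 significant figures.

4.302 × 10^-44 m³

Volume is [L]³ = [E]⁻³·(ℏc)³.
1 GeV⁻³ → (ℏc)³ × (1 GeV in J)⁻³ = 7.696 × 10^-48 m³.
Result: 5.59 × 10^3 × 7.696 × 10^-48 = 4.302 × 10^-44 m³.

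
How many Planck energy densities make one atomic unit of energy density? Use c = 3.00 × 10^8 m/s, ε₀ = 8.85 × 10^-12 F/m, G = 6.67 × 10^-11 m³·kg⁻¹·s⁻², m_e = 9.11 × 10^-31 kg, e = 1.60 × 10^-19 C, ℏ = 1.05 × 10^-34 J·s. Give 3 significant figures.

6.44 × 10^-101

atomic unit of energy density: u_au = E_h/a₀³ = m_e⁴e¹⁰/((4πε₀)⁵ℏ⁸) = 3.01 × 10^13 J/m³
Planck energy density: u_P = c⁷/(ℏG²) = 4.68 × 10^113 J/m³
ratio = 3.01 × 10^13 / 4.68 × 10^113 = 6.44 × 10^-101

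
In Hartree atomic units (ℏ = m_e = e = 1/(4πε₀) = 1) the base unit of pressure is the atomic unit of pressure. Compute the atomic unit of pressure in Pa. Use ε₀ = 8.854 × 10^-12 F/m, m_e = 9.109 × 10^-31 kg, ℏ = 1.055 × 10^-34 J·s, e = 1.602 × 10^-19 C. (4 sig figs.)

2.929 × 10^13 Pa

P_au = E_h/a₀³ = m_e⁴e¹⁰/((4πε₀)⁵ℏ⁸)
E_h = 4.354 × 10^-18 J
a₀ = 5.297 × 10^-11 m
E_h/a₀³ = 2.929 × 10^13 Pa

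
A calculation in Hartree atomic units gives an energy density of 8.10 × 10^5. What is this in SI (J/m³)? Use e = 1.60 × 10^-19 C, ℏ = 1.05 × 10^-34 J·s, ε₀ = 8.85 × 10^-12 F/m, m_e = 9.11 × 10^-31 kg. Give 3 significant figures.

One atomic unit of energy density: u_au = E_h/a₀³ = m_e⁴e¹⁰/((4πε₀)⁵ℏ⁸) = 3.01 × 10^13 J/m³.
8.10 × 10^5 × 3.01 × 10^13 J/m³ = 2.44 × 10^19 J/m³

2.44 × 10^19 J/m³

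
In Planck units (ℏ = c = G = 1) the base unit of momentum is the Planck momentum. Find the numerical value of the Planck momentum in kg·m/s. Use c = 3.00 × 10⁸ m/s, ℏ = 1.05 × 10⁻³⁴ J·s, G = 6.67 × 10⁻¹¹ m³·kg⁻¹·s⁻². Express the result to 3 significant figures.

6.52 kg·m/s

p_P = √(ℏc³/G)
  = √(42.5)
  = 6.52 kg·m/s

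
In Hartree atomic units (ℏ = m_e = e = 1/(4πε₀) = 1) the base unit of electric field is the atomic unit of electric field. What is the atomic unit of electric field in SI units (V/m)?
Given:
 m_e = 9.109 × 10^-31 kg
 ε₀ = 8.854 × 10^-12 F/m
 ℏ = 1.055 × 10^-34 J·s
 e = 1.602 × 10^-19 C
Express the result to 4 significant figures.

E_au = E_h/(e a₀) = m_e²e⁵/((4πε₀)³ℏ⁴)
E_h = 4.354 × 10^-18 J
a₀ = 5.297 × 10^-11 m
E_h/(e·a₀) = 5.131 × 10^11 V/m

5.131 × 10^11 V/m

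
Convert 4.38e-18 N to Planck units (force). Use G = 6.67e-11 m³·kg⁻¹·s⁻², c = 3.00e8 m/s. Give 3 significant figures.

3.61e-62

Planck force: F_P = c⁴/G = 1.21e44 N.
4.38e-18 / 1.21e44 = 3.61e-62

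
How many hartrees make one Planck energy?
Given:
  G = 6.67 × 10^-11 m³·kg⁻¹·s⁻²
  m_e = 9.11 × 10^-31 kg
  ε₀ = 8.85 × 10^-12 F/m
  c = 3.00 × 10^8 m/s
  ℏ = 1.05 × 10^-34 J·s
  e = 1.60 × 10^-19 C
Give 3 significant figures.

4.47 × 10^26

Planck energy: E_P = √(ℏc⁵/G) = 1.96 × 10^9 J
hartree: E_h = m_e e⁴/(4πε₀ℏ)² = 4.38 × 10^-18 J
ratio = 1.96 × 10^9 / 4.38 × 10^-18 = 4.47 × 10^26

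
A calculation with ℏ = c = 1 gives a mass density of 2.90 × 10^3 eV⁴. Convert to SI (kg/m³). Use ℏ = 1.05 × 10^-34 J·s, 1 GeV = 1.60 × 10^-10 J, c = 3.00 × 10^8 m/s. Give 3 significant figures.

6.76 × 10^-13 kg/m³

Mass density is [E]/(c²[L]³) = [E]⁴/(ℏ³c⁵).
1 GeV⁴ → 1/(ℏ³c⁵) × (1 GeV in J)⁴ = 2.33 × 10^20 kg/m³.
Convert the energy scale: 2.90 × 10^3 eV⁴ = 2.90 × 10^-33 GeV⁴.
Result: 2.90 × 10^-33 × 2.33 × 10^20 = 6.76 × 10^-13 kg/m³.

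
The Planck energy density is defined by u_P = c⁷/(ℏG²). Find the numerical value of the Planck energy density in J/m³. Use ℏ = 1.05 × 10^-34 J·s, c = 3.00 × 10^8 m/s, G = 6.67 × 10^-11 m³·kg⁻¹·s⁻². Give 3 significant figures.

u_P = c⁷/(ℏG²)
  = 2.19 × 10^59 / 4.67 × 10^-55
  = 4.68 × 10^113 J/m³

4.68 × 10^113 J/m³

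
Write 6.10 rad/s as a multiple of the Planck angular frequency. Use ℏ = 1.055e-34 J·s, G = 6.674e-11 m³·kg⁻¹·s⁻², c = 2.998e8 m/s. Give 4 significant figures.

3.289e-43

Planck angular frequency: ω_P = √(c⁵/(ℏG)) = 1.855e43 rad/s.
6.10 / 1.855e43 = 3.289e-43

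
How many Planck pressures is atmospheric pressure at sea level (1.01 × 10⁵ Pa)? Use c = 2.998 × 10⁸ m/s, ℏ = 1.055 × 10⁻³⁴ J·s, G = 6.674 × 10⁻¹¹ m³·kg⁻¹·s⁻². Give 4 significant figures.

Planck pressure: p_P = c⁷/(ℏG²) = 4.632 × 10¹¹³ Pa.
1.01 × 10⁵ / 4.632 × 10¹¹³ = 2.180 × 10⁻¹⁰⁹

2.180 × 10⁻¹⁰⁹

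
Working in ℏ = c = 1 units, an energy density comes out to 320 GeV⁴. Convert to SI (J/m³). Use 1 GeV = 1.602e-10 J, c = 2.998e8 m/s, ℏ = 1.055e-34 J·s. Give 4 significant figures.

6.661e39 J/m³

[E]/[L]³ = [E]⁴/(ℏc)³; restore (ℏc)⁻³.
1 GeV⁴ → 1/(ℏc)³ × (1 GeV in J)⁴ = 2.082e37 J/m³.
Result: 320 × 2.082e37 = 6.661e39 J/m³.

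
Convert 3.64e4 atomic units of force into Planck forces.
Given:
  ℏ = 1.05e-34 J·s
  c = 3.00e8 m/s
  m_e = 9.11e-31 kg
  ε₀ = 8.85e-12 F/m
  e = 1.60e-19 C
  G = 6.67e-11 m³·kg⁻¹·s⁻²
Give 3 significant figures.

atomic unit of force: F_au = E_h/a₀ = m_e²e⁶/((4πε₀)³ℏ⁴) = 8.33e-8 N
Planck force: F_P = c⁴/G = 1.21e44 N
3.64e4 × 8.33e-8 / 1.21e44 = 2.50e-47

2.50e-47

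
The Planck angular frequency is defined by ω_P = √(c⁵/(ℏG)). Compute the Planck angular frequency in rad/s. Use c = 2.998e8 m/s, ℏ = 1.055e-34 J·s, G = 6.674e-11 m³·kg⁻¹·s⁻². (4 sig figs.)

1.855e43 rad/s

ω_P = √(c⁵/(ℏG))
  = √(3.440e86)
  = 1.855e43 rad/s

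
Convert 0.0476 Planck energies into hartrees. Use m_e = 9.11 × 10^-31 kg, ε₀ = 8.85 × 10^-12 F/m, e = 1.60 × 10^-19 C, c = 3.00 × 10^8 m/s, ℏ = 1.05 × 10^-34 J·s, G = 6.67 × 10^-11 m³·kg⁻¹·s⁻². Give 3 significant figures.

2.13 × 10^25

Planck energy: E_P = √(ℏc⁵/G) = 1.96 × 10^9 J
hartree: E_h = m_e e⁴/(4πε₀ℏ)² = 4.38 × 10^-18 J
0.0476 × 1.96 × 10^9 / 4.38 × 10^-18 = 2.13 × 10^25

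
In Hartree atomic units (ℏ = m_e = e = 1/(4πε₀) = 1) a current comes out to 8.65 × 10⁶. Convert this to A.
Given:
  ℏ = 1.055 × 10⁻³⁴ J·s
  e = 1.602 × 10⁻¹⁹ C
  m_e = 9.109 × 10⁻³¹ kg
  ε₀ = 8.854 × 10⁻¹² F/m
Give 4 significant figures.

One atomic unit of electric current: I_au = e E_h/ℏ = m_e e⁵/((4πε₀)²ℏ³) = 6.612 × 10⁻³ A.
8.65 × 10⁶ × 6.612 × 10⁻³ A = 5.719 × 10⁴ A

5.719 × 10⁴ A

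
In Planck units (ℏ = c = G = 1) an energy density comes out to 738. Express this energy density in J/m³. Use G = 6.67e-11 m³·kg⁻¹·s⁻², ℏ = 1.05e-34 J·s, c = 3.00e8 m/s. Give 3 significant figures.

One Planck energy density: u_P = c⁷/(ℏG²) = 4.68e113 J/m³.
738 × 4.68e113 J/m³ = 3.46e116 J/m³

3.46e116 J/m³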